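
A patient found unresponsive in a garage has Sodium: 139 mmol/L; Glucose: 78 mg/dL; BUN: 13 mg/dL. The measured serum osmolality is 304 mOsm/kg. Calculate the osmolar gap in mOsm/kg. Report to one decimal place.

17.0 mOsm/kg

Calculated osmolality = 2·Na + glucose/18 + BUN/2.8
= 2·139 + 78/18 + 13/2.8
= 278 + 4.33 + 4.64
= 286.97 mOsm/kg ≈ 287.0 mOsm/kg
Osmolar gap = measured − calculated = 304 − 287.0 = 17.0 mOsm/kg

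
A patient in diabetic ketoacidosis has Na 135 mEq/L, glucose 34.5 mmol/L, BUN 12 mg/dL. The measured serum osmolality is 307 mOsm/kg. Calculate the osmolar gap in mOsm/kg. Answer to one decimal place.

Calculated osmolality = 2·Na + glucose + BUN/2.8
= 2·135 + 34.5 + 12/2.8
= 270 + 34.50 + 4.29
= 308.79 mOsm/kg ≈ 308.8 mOsm/kg
Osmolar gap = measured − calculated = 307 − 308.8 = -1.8 mOsm/kg

-1.8 mOsm/kg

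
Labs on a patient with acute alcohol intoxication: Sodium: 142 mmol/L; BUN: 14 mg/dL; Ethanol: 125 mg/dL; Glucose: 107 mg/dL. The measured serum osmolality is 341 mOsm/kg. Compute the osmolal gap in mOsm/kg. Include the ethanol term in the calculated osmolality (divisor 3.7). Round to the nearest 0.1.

Calculated osmolality = 2·Na + glucose/18 + BUN/2.8 + ethanol/3.7
= 2·142 + 107/18 + 14/2.8 + 125/3.7
= 284 + 5.94 + 5 + 33.78
= 328.72 mOsm/kg ≈ 328.7 mOsm/kg
Osmolar gap = measured − calculated = 341 − 328.7 = 12.3 mOsm/kg

12.3 mOsm/kg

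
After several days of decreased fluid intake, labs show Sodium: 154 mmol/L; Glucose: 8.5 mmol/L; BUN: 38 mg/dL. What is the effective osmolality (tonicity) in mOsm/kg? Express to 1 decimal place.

Effective osmolality excludes urea (freely permeant across cell membranes):
2·Na + glucose
= 2·154 + 8.5
= 308 + 8.5
= 316.5 mOsm/kg

316.5 mOsm/kg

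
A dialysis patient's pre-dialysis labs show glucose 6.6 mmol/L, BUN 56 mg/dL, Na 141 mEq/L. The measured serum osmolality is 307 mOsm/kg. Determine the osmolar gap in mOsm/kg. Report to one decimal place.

Calculated osmolality = 2·Na + glucose + BUN/2.8
= 2·141 + 6.6 + 56/2.8
= 282 + 6.60 + 20
= 308.6 mOsm/kg ≈ 308.6 mOsm/kg
Osmolar gap = measured − calculated = 307 − 308.6 = -1.6 mOsm/kg

-1.6 mOsm/kg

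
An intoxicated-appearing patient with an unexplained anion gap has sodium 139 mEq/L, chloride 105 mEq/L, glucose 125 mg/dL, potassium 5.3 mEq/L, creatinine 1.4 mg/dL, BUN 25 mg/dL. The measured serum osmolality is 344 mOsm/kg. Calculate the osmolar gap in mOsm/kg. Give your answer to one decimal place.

Calculated osmolality = 2·Na + glucose/18 + BUN/2.8
= 2·139 + 125/18 + 25/2.8
= 278 + 6.94 + 8.93
= 293.87 mOsm/kg ≈ 293.9 mOsm/kg
Osmolar gap = measured − calculated = 344 − 293.9 = 50.1 mOsm/kg

50.1 mOsm/kg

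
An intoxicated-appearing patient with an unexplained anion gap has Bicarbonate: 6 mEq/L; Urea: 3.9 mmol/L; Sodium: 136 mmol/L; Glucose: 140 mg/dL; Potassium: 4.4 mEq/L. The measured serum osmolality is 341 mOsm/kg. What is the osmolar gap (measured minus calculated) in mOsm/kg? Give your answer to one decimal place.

Calculated osmolality = 2·Na + glucose/18 + urea
= 2·136 + 140/18 + 3.9
= 272 + 7.78 + 3.90
= 283.68 mOsm/kg ≈ 283.7 mOsm/kg
Osmolar gap = measured − calculated = 341 − 283.7 = 57.3 mOsm/kg

57.3 mOsm/kg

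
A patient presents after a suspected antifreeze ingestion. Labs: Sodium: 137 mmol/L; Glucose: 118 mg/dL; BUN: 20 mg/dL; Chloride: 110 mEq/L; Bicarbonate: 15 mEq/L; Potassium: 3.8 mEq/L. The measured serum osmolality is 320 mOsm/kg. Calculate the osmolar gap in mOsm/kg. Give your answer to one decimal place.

32.3 mOsm/kg

Calculated osmolality = 2·Na + glucose/18 + BUN/2.8
= 2·137 + 118/18 + 20/2.8
= 274 + 6.56 + 7.14
= 287.7 mOsm/kg ≈ 287.7 mOsm/kg
Osmolar gap = measured − calculated = 320 − 287.7 = 32.3 mOsm/kg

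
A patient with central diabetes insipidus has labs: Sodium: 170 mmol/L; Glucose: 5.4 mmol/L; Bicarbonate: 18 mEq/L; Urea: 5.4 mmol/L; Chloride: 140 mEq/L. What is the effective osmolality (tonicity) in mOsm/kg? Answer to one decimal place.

345.4 mOsm/kg

Effective osmolality excludes urea (freely permeant across cell membranes):
2·Na + glucose
= 2·170 + 5.4
= 340 + 5.4
= 345.4 mOsm/kg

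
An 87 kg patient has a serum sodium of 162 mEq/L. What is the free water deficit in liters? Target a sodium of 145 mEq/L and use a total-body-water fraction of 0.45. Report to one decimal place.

4.6 L

TBW = 0.45 · 87 = 39.15 L
Free water deficit = TBW · (Na/145 − 1)
= 39.15 · (162/145 − 1)
= 39.15 · 0.1172
= 4.59 L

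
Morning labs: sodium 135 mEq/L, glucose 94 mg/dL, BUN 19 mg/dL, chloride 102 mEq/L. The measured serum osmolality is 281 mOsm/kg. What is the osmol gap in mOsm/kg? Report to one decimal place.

Calculated osmolality = 2·Na + glucose/18 + BUN/2.8
= 2·135 + 94/18 + 19/2.8
= 270 + 5.22 + 6.79
= 282.01 mOsm/kg ≈ 282.0 mOsm/kg
Osmolar gap = measured − calculated = 281 − 282.0 = -1.0 mOsm/kg

-1.0 mOsm/kg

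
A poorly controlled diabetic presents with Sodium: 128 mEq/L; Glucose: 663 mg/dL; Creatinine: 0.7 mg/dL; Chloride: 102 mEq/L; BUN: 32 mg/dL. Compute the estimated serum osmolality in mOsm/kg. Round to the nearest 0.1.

Calculated osmolality = 2·Na + glucose/18 + BUN/2.8
= 2·128 + 663/18 + 32/2.8
= 256 + 36.83 + 11.43
= 304.26 mOsm/kg

304.3 mOsm/kg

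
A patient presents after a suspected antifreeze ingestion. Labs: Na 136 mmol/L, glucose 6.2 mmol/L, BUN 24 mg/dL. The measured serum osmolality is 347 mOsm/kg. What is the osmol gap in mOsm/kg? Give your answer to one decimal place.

Calculated osmolality = 2·Na + glucose + BUN/2.8
= 2·136 + 6.2 + 24/2.8
= 272 + 6.20 + 8.57
= 286.77 mOsm/kg ≈ 286.8 mOsm/kg
Osmolar gap = measured − calculated = 347 − 286.8 = 60.2 mOsm/kg

60.2 mOsm/kg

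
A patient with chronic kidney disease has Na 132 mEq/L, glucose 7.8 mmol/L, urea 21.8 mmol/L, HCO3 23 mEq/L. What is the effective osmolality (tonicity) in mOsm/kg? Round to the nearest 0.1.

Effective osmolality excludes urea (freely permeant across cell membranes):
2·Na + glucose
= 2·132 + 7.8
= 264 + 7.8
= 271.8 mOsm/kg

271.8 mOsm/kg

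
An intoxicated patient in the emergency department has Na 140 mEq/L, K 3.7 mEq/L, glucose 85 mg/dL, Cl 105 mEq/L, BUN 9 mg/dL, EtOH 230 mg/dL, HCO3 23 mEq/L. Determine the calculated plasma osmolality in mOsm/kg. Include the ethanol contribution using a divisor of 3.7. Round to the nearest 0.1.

350.1 mOsm/kg

Calculated osmolality = 2·Na + glucose/18 + BUN/2.8 + ethanol/3.7
= 2·140 + 85/18 + 9/2.8 + 230/3.7
= 280 + 4.72 + 3.21 + 62.16
= 350.09 mOsm/kg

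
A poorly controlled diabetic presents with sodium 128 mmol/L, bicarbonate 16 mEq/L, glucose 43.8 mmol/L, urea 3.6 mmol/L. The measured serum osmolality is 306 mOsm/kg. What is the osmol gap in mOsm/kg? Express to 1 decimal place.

2.6 mOsm/kg

Calculated osmolality = 2·Na + glucose + urea
= 2·128 + 43.8 + 3.6
= 256 + 43.80 + 3.60
= 303.4 mOsm/kg ≈ 303.4 mOsm/kg
Osmolar gap = measured − calculated = 306 − 303.4 = 2.6 mOsm/kg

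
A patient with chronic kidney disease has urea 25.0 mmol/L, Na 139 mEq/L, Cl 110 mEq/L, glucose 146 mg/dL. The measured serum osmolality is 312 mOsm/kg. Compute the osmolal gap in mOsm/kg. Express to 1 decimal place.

Calculated osmolality = 2·Na + glucose/18 + urea
= 2·139 + 146/18 + 25
= 278 + 8.11 + 25
= 311.11 mOsm/kg ≈ 311.1 mOsm/kg
Osmolar gap = measured − calculated = 312 − 311.1 = 0.9 mOsm/kg

0.9 mOsm/kg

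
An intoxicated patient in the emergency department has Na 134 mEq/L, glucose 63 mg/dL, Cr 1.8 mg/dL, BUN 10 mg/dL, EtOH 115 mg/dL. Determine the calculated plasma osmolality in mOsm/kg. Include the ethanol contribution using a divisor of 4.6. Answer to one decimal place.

Calculated osmolality = 2·Na + glucose/18 + BUN/2.8 + ethanol/4.6
= 2·134 + 63/18 + 10/2.8 + 115/4.6
= 268 + 3.50 + 3.57 + 25
= 300.07 mOsm/kg

300.1 mOsm/kg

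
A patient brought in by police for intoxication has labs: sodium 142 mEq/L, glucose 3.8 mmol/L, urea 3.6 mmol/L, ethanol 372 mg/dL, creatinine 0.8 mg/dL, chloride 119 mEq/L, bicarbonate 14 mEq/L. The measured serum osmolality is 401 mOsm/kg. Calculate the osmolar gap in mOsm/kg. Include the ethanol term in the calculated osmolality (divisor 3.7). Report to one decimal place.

9.1 mOsm/kg

Calculated osmolality = 2·Na + glucose + urea + ethanol/3.7
= 2·142 + 3.8 + 3.6 + 372/3.7
= 284 + 3.80 + 3.60 + 100.54
= 391.94 mOsm/kg ≈ 391.9 mOsm/kg
Osmolar gap = measured − calculated = 401 − 391.9 = 9.1 mOsm/kg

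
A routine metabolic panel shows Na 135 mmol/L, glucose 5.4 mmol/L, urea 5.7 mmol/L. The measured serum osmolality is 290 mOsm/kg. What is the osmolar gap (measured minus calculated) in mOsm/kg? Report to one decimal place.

8.9 mOsm/kg

Calculated osmolality = 2·Na + glucose + urea
= 2·135 + 5.4 + 5.7
= 270 + 5.40 + 5.70
= 281.1 mOsm/kg ≈ 281.1 mOsm/kg
Osmolar gap = measured − calculated = 290 − 281.1 = 8.9 mOsm/kg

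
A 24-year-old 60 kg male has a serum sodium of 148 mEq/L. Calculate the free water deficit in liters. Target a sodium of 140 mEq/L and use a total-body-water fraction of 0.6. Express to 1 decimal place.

TBW = 0.6 · 60 = 36 L
Free water deficit = TBW · (Na/140 − 1)
= 36 · (148/140 − 1)
= 36 · 0.0571
= 2.06 L

2.1 L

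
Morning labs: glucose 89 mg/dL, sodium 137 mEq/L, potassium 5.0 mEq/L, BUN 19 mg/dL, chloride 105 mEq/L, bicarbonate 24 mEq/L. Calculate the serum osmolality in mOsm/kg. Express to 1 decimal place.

Calculated osmolality = 2·Na + glucose/18 + BUN/2.8
= 2·137 + 89/18 + 19/2.8
= 274 + 4.94 + 6.79
= 285.73 mOsm/kg

285.7 mOsm/kg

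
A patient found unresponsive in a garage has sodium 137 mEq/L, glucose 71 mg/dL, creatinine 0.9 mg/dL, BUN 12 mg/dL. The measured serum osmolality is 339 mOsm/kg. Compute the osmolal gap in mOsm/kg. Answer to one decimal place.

56.8 mOsm/kg

Calculated osmolality = 2·Na + glucose/18 + BUN/2.8
= 2·137 + 71/18 + 12/2.8
= 274 + 3.94 + 4.29
= 282.23 mOsm/kg ≈ 282.2 mOsm/kg
Osmolar gap = measured − calculated = 339 − 282.2 = 56.8 mOsm/kg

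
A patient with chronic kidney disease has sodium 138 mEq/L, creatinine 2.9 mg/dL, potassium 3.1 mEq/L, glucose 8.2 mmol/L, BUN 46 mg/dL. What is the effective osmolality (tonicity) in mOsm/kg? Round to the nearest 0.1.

Effective osmolality excludes urea (freely permeant across cell membranes):
2·Na + glucose
= 2·138 + 8.2
= 276 + 8.2
= 284.2 mOsm/kg

284.2 mOsm/kg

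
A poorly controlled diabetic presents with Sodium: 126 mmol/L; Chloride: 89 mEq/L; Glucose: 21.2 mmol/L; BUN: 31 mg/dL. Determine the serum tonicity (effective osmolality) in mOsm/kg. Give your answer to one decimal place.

Effective osmolality excludes urea (freely permeant across cell membranes):
2·Na + glucose
= 2·126 + 21.2
= 252 + 21.2
= 273.2 mOsm/kg

273.2 mOsm/kg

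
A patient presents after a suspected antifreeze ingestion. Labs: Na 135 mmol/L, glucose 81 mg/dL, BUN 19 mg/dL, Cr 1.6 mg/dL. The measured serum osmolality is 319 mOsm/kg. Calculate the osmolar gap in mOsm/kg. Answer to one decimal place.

37.7 mOsm/kg

Calculated osmolality = 2·Na + glucose/18 + BUN/2.8
= 2·135 + 81/18 + 19/2.8
= 270 + 4.50 + 6.79
= 281.29 mOsm/kg ≈ 281.3 mOsm/kg
Osmolar gap = measured − calculated = 319 − 281.3 = 37.7 mOsm/kg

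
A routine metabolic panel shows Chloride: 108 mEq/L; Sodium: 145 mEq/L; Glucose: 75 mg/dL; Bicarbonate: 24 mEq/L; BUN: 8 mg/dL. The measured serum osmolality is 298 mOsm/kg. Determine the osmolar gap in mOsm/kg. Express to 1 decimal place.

Calculated osmolality = 2·Na + glucose/18 + BUN/2.8
= 2·145 + 75/18 + 8/2.8
= 290 + 4.17 + 2.86
= 297.03 mOsm/kg ≈ 297.0 mOsm/kg
Osmolar gap = measured − calculated = 298 − 297.0 = 1.0 mOsm/kg

1.0 mOsm/kg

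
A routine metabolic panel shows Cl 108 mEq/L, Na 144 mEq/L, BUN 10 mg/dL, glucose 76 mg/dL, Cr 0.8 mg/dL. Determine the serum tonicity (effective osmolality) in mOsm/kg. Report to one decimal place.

Effective osmolality excludes urea (freely permeant across cell membranes):
2·Na + glucose/18
= 2·144 + 76/18
= 288 + 4.22
= 292.22 mOsm/kg

292.2 mOsm/kg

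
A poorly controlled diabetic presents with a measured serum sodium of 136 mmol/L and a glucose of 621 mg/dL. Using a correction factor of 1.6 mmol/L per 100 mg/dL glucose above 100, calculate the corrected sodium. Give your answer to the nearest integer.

144 mmol/L

Corrected Na = measured Na + 1.6 · (glucose − 100)/100
= 136 + 1.6 · (621 − 100)/100
= 136 + 8.3
= 144.3 mmol/L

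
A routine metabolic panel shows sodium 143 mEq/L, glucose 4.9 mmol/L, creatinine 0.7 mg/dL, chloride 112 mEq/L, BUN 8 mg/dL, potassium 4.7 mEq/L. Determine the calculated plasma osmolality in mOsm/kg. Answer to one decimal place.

Calculated osmolality = 2·Na + glucose + BUN/2.8
= 2·143 + 4.9 + 8/2.8
= 286 + 4.90 + 2.86
= 293.76 mOsm/kg

293.8 mOsm/kg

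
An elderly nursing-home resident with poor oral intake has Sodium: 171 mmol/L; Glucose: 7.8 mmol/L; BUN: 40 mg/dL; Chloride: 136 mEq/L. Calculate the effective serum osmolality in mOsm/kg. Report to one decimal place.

Effective osmolality excludes urea (freely permeant across cell membranes):
2·Na + glucose
= 2·171 + 7.8
= 342 + 7.8
= 349.8 mOsm/kg

349.8 mOsm/kg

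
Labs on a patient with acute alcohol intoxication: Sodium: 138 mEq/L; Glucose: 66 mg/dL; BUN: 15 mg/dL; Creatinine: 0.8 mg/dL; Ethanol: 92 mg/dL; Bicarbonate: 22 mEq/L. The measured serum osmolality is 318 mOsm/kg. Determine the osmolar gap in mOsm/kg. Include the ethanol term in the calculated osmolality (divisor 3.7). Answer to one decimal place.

8.1 mOsm/kg

Calculated osmolality = 2·Na + glucose/18 + BUN/2.8 + ethanol/3.7
= 2·138 + 66/18 + 15/2.8 + 92/3.7
= 276 + 3.67 + 5.36 + 24.86
= 309.89 mOsm/kg ≈ 309.9 mOsm/kg
Osmolar gap = measured − calculated = 318 − 309.9 = 8.1 mOsm/kg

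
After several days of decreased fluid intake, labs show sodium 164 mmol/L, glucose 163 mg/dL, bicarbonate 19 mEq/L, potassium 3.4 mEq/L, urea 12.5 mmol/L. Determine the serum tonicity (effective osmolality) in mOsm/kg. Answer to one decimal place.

Effective osmolality excludes urea (freely permeant across cell membranes):
2·Na + glucose/18
= 2·164 + 163/18
= 328 + 9.06
= 337.06 mOsm/kg

337.1 mOsm/kg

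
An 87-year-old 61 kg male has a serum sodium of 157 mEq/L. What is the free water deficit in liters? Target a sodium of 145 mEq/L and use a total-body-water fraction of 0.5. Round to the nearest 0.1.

TBW = 0.5 · 61 = 30.5 L
Free water deficit = TBW · (Na/145 − 1)
= 30.5 · (157/145 − 1)
= 30.5 · 0.0828
= 2.53 L

2.5 L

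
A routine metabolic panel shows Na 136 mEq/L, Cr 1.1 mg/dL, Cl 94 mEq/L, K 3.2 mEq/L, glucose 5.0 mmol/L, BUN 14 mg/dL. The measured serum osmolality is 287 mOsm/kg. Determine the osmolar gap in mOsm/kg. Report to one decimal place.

5.0 mOsm/kg

Calculated osmolality = 2·Na + glucose + BUN/2.8
= 2·136 + 5 + 14/2.8
= 272 + 5 + 5
= 282 mOsm/kg ≈ 282.0 mOsm/kg
Osmolar gap = measured − calculated = 287 − 282.0 = 5.0 mOsm/kg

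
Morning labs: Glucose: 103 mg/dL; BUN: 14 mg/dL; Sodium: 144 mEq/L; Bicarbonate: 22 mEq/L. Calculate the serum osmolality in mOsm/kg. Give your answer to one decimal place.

298.7 mOsm/kg

Calculated osmolality = 2·Na + glucose/18 + BUN/2.8
= 2·144 + 103/18 + 14/2.8
= 288 + 5.72 + 5
= 298.72 mOsm/kg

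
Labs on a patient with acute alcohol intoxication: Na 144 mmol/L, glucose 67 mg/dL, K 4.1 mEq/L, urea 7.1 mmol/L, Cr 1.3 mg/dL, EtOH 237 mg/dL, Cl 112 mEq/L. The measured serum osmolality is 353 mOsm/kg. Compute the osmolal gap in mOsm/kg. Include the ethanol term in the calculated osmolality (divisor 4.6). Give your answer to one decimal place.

Calculated osmolality = 2·Na + glucose/18 + urea + ethanol/4.6
= 2·144 + 67/18 + 7.1 + 237/4.6
= 288 + 3.72 + 7.10 + 51.52
= 350.34 mOsm/kg ≈ 350.3 mOsm/kg
Osmolar gap = measured − calculated = 353 − 350.3 = 2.7 mOsm/kg

2.7 mOsm/kg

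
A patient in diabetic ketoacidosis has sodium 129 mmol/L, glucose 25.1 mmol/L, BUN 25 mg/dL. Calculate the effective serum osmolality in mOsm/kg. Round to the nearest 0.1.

Effective osmolality excludes urea (freely permeant across cell membranes):
2·Na + glucose
= 2·129 + 25.1
= 258 + 25.1
= 283.1 mOsm/kg

283.1 mOsm/kg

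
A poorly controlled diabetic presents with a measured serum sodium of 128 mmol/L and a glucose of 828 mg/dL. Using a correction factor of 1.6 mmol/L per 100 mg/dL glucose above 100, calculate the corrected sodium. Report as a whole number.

Corrected Na = measured Na + 1.6 · (glucose − 100)/100
= 128 + 1.6 · (828 − 100)/100
= 128 + 11.6
= 139.6 mmol/L

140 mmol/L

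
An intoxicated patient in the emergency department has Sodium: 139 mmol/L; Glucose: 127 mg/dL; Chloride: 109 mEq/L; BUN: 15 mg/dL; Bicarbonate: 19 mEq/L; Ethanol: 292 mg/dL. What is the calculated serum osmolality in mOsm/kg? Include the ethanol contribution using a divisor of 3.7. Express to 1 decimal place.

Calculated osmolality = 2·Na + glucose/18 + BUN/2.8 + ethanol/3.7
= 2·139 + 127/18 + 15/2.8 + 292/3.7
= 278 + 7.06 + 5.36 + 78.92
= 369.34 mOsm/kg

369.3 mOsm/kg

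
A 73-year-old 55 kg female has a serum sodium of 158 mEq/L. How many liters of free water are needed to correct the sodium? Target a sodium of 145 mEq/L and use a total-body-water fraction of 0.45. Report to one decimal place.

TBW = 0.45 · 55 = 24.75 L
Free water deficit = TBW · (Na/145 − 1)
= 24.75 · (158/145 − 1)
= 24.75 · 0.0897
= 2.22 L

2.2 L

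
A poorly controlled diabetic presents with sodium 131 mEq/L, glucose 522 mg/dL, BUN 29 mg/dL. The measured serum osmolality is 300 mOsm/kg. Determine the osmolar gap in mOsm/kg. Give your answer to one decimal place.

-1.4 mOsm/kg

Calculated osmolality = 2·Na + glucose/18 + BUN/2.8
= 2·131 + 522/18 + 29/2.8
= 262 + 29 + 10.36
= 301.36 mOsm/kg ≈ 301.4 mOsm/kg
Osmolar gap = measured − calculated = 300 − 301.4 = -1.4 mOsm/kg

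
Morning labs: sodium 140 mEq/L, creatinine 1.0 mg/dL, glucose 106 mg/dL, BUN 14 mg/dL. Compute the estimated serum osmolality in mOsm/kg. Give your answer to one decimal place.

290.9 mOsm/kg

Calculated osmolality = 2·Na + glucose/18 + BUN/2.8
= 2·140 + 106/18 + 14/2.8
= 280 + 5.89 + 5
= 290.89 mOsm/kg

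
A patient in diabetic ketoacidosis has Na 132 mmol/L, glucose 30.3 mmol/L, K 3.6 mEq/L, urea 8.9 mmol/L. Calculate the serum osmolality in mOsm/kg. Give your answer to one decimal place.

303.2 mOsm/kg

Calculated osmolality = 2·Na + glucose + urea
= 2·132 + 30.3 + 8.9
= 264 + 30.30 + 8.90
= 303.2 mOsm/kg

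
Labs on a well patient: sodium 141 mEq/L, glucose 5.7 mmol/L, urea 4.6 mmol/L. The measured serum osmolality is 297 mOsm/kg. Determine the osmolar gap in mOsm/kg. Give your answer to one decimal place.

Calculated osmolality = 2·Na + glucose + urea
= 2·141 + 5.7 + 4.6
= 282 + 5.70 + 4.60
= 292.3 mOsm/kg ≈ 292.3 mOsm/kg
Osmolar gap = measured − calculated = 297 − 292.3 = 4.7 mOsm/kg

4.7 mOsm/kg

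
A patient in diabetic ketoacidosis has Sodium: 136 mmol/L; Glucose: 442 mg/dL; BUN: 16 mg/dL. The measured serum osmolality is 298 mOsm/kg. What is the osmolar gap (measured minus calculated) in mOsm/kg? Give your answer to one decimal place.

-4.3 mOsm/kg

Calculated osmolality = 2·Na + glucose/18 + BUN/2.8
= 2·136 + 442/18 + 16/2.8
= 272 + 24.56 + 5.71
= 302.27 mOsm/kg ≈ 302.3 mOsm/kg
Osmolar gap = measured − calculated = 298 − 302.3 = -4.3 mOsm/kg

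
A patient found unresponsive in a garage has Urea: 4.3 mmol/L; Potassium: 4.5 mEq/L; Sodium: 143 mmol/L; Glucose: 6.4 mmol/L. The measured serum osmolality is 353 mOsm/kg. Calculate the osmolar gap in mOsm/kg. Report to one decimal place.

Calculated osmolality = 2·Na + glucose + urea
= 2·143 + 6.4 + 4.3
= 286 + 6.40 + 4.30
= 296.7 mOsm/kg ≈ 296.7 mOsm/kg
Osmolar gap = measured − calculated = 353 − 296.7 = 56.3 mOsm/kg

56.3 mOsm/kg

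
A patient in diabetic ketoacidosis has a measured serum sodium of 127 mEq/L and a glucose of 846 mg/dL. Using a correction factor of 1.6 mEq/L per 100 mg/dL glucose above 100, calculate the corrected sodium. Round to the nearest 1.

Corrected Na = measured Na + 1.6 · (glucose − 100)/100
= 127 + 1.6 · (846 − 100)/100
= 127 + 11.9
= 138.9 mEq/L

139 mEq/L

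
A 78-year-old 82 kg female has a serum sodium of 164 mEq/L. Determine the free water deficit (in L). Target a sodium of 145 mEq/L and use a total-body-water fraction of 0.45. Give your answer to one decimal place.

4.8 L

TBW = 0.45 · 82 = 36.9 L
Free water deficit = TBW · (Na/145 − 1)
= 36.9 · (164/145 − 1)
= 36.9 · 0.131
= 4.83 L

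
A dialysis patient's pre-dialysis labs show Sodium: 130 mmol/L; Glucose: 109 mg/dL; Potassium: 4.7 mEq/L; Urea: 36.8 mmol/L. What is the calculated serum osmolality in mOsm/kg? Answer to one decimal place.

302.9 mOsm/kg

Calculated osmolality = 2·Na + glucose/18 + urea
= 2·130 + 109/18 + 36.8
= 260 + 6.06 + 36.80
= 302.86 mOsm/kg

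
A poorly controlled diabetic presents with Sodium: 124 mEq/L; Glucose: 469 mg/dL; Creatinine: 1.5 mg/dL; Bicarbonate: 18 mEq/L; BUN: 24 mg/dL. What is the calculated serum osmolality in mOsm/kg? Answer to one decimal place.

282.6 mOsm/kg

Calculated osmolality = 2·Na + glucose/18 + BUN/2.8
= 2·124 + 469/18 + 24/2.8
= 248 + 26.06 + 8.57
= 282.63 mOsm/kg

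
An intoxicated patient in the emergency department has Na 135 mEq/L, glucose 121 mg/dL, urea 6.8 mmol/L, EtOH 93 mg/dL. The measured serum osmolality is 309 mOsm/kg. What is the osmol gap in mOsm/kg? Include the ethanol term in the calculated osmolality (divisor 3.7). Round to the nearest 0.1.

Calculated osmolality = 2·Na + glucose/18 + urea + ethanol/3.7
= 2·135 + 121/18 + 6.8 + 93/3.7
= 270 + 6.72 + 6.80 + 25.14
= 308.66 mOsm/kg ≈ 308.7 mOsm/kg
Osmolar gap = measured − calculated = 309 − 308.7 = 0.3 mOsm/kg

0.3 mOsm/kg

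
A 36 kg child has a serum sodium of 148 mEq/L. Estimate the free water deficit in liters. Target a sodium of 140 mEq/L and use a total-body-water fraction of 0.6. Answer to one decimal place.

TBW = 0.6 · 36 = 21.6 L
Free water deficit = TBW · (Na/140 − 1)
= 21.6 · (148/140 − 1)
= 21.6 · 0.0571
= 1.23 L

1.2 L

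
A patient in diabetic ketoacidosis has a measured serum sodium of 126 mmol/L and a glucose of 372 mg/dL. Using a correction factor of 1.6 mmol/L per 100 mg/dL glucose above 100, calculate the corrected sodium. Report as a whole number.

130 mmol/L

Corrected Na = measured Na + 1.6 · (glucose − 100)/100
= 126 + 1.6 · (372 − 100)/100
= 126 + 4.4
= 130.4 mmol/L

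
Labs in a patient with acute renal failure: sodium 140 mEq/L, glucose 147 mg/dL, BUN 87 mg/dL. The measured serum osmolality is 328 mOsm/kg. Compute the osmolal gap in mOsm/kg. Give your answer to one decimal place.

8.8 mOsm/kg

Calculated osmolality = 2·Na + glucose/18 + BUN/2.8
= 2·140 + 147/18 + 87/2.8
= 280 + 8.17 + 31.07
= 319.24 mOsm/kg ≈ 319.2 mOsm/kg
Osmolar gap = measured − calculated = 328 − 319.2 = 8.8 mOsm/kg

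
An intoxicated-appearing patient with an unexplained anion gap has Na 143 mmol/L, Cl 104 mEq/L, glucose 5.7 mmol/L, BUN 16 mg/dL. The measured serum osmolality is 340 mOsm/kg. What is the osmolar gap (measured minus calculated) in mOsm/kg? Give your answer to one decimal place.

Calculated osmolality = 2·Na + glucose + BUN/2.8
= 2·143 + 5.7 + 16/2.8
= 286 + 5.70 + 5.71
= 297.41 mOsm/kg ≈ 297.4 mOsm/kg
Osmolar gap = measured − calculated = 340 − 297.4 = 42.6 mOsm/kg

42.6 mOsm/kg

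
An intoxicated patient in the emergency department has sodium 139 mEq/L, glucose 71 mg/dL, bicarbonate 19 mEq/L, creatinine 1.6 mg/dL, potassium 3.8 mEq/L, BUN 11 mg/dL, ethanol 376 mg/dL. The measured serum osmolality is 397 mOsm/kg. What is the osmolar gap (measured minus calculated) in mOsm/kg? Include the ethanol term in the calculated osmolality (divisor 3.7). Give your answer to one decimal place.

Calculated osmolality = 2·Na + glucose/18 + BUN/2.8 + ethanol/3.7
= 2·139 + 71/18 + 11/2.8 + 376/3.7
= 278 + 3.94 + 3.93 + 101.62
= 387.49 mOsm/kg ≈ 387.5 mOsm/kg
Osmolar gap = measured − calculated = 397 − 387.5 = 9.5 mOsm/kg

9.5 mOsm/kg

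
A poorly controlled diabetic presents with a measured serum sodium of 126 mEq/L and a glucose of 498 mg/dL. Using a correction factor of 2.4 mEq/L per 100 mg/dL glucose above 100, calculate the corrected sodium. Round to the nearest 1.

Corrected Na = measured Na + 2.4 · (glucose − 100)/100
= 126 + 2.4 · (498 − 100)/100
= 126 + 9.6
= 135.6 mEq/L

136 mEq/L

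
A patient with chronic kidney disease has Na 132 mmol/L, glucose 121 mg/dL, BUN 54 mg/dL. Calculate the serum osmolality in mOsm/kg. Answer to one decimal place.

290.0 mOsm/kg

Calculated osmolality = 2·Na + glucose/18 + BUN/2.8
= 2·132 + 121/18 + 54/2.8
= 264 + 6.72 + 19.29
= 290.01 mOsm/kg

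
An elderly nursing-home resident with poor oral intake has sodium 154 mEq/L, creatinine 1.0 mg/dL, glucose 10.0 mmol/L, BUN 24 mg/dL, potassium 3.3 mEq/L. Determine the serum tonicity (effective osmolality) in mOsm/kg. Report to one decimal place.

Effective osmolality excludes urea (freely permeant across cell membranes):
2·Na + glucose
= 2·154 + 10
= 308 + 10
= 318 mOsm/kg

318.0 mOsm/kg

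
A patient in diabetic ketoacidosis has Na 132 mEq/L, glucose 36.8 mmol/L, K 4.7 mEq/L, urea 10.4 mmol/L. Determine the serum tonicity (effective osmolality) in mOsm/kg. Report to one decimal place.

Effective osmolality excludes urea (freely permeant across cell membranes):
2·Na + glucose
= 2·132 + 36.8
= 264 + 36.8
= 300.8 mOsm/kg

300.8 mOsm/kg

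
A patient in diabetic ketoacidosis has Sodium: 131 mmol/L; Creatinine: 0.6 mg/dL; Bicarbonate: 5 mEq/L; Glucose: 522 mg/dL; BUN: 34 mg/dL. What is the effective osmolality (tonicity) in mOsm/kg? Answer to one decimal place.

291.0 mOsm/kg

Effective osmolality excludes urea (freely permeant across cell membranes):
2·Na + glucose/18
= 2·131 + 522/18
= 262 + 29
= 291 mOsm/kg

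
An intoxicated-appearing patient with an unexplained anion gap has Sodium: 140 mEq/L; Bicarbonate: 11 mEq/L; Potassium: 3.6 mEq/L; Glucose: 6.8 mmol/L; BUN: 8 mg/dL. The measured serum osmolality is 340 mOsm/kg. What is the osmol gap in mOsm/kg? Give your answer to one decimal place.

Calculated osmolality = 2·Na + glucose + BUN/2.8
= 2·140 + 6.8 + 8/2.8
= 280 + 6.80 + 2.86
= 289.66 mOsm/kg ≈ 289.7 mOsm/kg
Osmolar gap = measured − calculated = 340 − 289.7 = 50.3 mOsm/kg

50.3 mOsm/kg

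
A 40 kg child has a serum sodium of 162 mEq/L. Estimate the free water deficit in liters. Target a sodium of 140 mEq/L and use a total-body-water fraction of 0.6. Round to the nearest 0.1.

3.8 L

TBW = 0.6 · 40 = 24 L
Free water deficit = TBW · (Na/140 − 1)
= 24 · (162/140 − 1)
= 24 · 0.1571
= 3.77 L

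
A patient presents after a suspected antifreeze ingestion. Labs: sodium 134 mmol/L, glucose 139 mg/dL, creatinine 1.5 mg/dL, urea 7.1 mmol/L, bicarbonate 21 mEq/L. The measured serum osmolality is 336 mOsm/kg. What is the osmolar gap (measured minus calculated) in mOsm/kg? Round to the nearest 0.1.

Calculated osmolality = 2·Na + glucose/18 + urea
= 2·134 + 139/18 + 7.1
= 268 + 7.72 + 7.10
= 282.82 mOsm/kg ≈ 282.8 mOsm/kg
Osmolar gap = measured − calculated = 336 − 282.8 = 53.2 mOsm/kg

53.2 mOsm/kg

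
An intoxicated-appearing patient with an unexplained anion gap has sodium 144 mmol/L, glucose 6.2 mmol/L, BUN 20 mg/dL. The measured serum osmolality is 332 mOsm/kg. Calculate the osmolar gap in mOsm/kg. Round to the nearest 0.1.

Calculated osmolality = 2·Na + glucose + BUN/2.8
= 2·144 + 6.2 + 20/2.8
= 288 + 6.20 + 7.14
= 301.34 mOsm/kg ≈ 301.3 mOsm/kg
Osmolar gap = measured − calculated = 332 − 301.3 = 30.7 mOsm/kg

30.7 mOsm/kg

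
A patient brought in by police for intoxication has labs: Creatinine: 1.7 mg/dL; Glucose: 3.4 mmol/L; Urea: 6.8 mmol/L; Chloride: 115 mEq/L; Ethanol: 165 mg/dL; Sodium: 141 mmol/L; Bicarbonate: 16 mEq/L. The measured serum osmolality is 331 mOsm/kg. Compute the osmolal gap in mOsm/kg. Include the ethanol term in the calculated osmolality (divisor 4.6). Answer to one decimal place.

Calculated osmolality = 2·Na + glucose + urea + ethanol/4.6
= 2·141 + 3.4 + 6.8 + 165/4.6
= 282 + 3.40 + 6.80 + 35.87
= 328.07 mOsm/kg ≈ 328.1 mOsm/kg
Osmolar gap = measured − calculated = 331 − 328.1 = 2.9 mOsm/kg

2.9 mOsm/kg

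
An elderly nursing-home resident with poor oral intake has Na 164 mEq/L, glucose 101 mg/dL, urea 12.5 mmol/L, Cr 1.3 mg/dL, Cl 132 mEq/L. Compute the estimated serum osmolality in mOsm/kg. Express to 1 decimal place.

Calculated osmolality = 2·Na + glucose/18 + urea
= 2·164 + 101/18 + 12.5
= 328 + 5.61 + 12.50
= 346.11 mOsm/kg

346.1 mOsm/kg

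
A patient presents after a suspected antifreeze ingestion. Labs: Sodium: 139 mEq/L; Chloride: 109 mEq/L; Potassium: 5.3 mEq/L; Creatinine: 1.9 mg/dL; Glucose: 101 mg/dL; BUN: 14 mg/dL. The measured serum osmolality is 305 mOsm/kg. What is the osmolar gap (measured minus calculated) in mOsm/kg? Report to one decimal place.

Calculated osmolality = 2·Na + glucose/18 + BUN/2.8
= 2·139 + 101/18 + 14/2.8
= 278 + 5.61 + 5
= 288.61 mOsm/kg ≈ 288.6 mOsm/kg
Osmolar gap = measured − calculated = 305 − 288.6 = 16.4 mOsm/kg

16.4 mOsm/kg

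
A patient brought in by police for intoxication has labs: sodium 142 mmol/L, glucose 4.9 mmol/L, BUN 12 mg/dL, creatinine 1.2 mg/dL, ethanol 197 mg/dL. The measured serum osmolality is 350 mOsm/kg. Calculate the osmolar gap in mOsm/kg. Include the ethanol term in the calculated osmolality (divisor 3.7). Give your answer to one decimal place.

3.6 mOsm/kg

Calculated osmolality = 2·Na + glucose + BUN/2.8 + ethanol/3.7
= 2·142 + 4.9 + 12/2.8 + 197/3.7
= 284 + 4.90 + 4.29 + 53.24
= 346.43 mOsm/kg ≈ 346.4 mOsm/kg
Osmolar gap = measured − calculated = 350 − 346.4 = 3.6 mOsm/kg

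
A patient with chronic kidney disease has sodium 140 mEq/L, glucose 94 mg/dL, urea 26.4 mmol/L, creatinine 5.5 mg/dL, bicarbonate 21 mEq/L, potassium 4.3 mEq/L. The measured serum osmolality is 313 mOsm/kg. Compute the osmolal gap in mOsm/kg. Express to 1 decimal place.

1.4 mOsm/kg

Calculated osmolality = 2·Na + glucose/18 + urea
= 2·140 + 94/18 + 26.4
= 280 + 5.22 + 26.40
= 311.62 mOsm/kg ≈ 311.6 mOsm/kg
Osmolar gap = measured − calculated = 313 − 311.6 = 1.4 mOsm/kg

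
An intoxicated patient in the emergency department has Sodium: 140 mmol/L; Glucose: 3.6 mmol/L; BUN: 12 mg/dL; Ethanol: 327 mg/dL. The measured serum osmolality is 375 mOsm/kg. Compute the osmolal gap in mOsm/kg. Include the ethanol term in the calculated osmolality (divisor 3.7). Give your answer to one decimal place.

Calculated osmolality = 2·Na + glucose + BUN/2.8 + ethanol/3.7
= 2·140 + 3.6 + 12/2.8 + 327/3.7
= 280 + 3.60 + 4.29 + 88.38
= 376.27 mOsm/kg ≈ 376.3 mOsm/kg
Osmolar gap = measured − calculated = 375 − 376.3 = -1.3 mOsm/kg

-1.3 mOsm/kg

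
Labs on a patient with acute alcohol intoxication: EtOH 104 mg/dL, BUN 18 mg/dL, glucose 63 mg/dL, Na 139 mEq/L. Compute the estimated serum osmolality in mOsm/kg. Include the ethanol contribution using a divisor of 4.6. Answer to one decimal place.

Calculated osmolality = 2·Na + glucose/18 + BUN/2.8 + ethanol/4.6
= 2·139 + 63/18 + 18/2.8 + 104/4.6
= 278 + 3.50 + 6.43 + 22.61
= 310.54 mOsm/kg

310.5 mOsm/kg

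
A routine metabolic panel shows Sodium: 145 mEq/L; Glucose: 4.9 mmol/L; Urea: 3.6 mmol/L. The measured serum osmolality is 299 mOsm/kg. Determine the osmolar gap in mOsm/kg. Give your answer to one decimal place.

Calculated osmolality = 2·Na + glucose + urea
= 2·145 + 4.9 + 3.6
= 290 + 4.90 + 3.60
= 298.5 mOsm/kg ≈ 298.5 mOsm/kg
Osmolar gap = measured − calculated = 299 − 298.5 = 0.5 mOsm/kg

0.5 mOsm/kg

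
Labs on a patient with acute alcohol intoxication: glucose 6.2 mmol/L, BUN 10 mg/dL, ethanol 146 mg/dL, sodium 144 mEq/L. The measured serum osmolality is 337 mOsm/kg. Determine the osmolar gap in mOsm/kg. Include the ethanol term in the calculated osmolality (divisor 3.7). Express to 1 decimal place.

Calculated osmolality = 2·Na + glucose + BUN/2.8 + ethanol/3.7
= 2·144 + 6.2 + 10/2.8 + 146/3.7
= 288 + 6.20 + 3.57 + 39.46
= 337.23 mOsm/kg ≈ 337.2 mOsm/kg
Osmolar gap = measured − calculated = 337 − 337.2 = -0.2 mOsm/kg

-0.2 mOsm/kg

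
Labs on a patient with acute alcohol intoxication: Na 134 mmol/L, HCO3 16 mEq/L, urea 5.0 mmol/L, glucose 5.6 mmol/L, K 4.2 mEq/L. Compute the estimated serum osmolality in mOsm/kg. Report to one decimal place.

278.6 mOsm/kg

Calculated osmolality = 2·Na + glucose + urea
= 2·134 + 5.6 + 5
= 268 + 5.60 + 5
= 278.6 mOsm/kg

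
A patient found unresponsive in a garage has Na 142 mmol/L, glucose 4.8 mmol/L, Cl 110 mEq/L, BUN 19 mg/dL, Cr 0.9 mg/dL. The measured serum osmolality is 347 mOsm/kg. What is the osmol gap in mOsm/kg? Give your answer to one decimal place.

51.4 mOsm/kg

Calculated osmolality = 2·Na + glucose + BUN/2.8
= 2·142 + 4.8 + 19/2.8
= 284 + 4.80 + 6.79
= 295.59 mOsm/kg ≈ 295.6 mOsm/kg
Osmolar gap = measured − calculated = 347 − 295.6 = 51.4 mOsm/kg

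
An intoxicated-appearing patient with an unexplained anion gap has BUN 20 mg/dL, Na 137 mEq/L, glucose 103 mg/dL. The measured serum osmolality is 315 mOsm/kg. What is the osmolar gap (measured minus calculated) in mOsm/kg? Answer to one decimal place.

Calculated osmolality = 2·Na + glucose/18 + BUN/2.8
= 2·137 + 103/18 + 20/2.8
= 274 + 5.72 + 7.14
= 286.86 mOsm/kg ≈ 286.9 mOsm/kg
Osmolar gap = measured − calculated = 315 − 286.9 = 28.1 mOsm/kg

28.1 mOsm/kg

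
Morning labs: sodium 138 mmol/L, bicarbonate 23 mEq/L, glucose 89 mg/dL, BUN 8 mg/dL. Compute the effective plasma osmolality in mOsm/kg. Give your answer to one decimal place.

Effective osmolality excludes urea (freely permeant across cell membranes):
2·Na + glucose/18
= 2·138 + 89/18
= 276 + 4.94
= 280.94 mOsm/kg

280.9 mOsm/kg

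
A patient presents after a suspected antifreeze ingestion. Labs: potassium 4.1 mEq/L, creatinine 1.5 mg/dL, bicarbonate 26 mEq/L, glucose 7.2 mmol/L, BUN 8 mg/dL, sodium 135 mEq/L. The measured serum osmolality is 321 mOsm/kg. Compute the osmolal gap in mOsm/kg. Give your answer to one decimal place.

Calculated osmolality = 2·Na + glucose + BUN/2.8
= 2·135 + 7.2 + 8/2.8
= 270 + 7.20 + 2.86
= 280.06 mOsm/kg ≈ 280.1 mOsm/kg
Osmolar gap = measured − calculated = 321 − 280.1 = 40.9 mOsm/kg

40.9 mOsm/kg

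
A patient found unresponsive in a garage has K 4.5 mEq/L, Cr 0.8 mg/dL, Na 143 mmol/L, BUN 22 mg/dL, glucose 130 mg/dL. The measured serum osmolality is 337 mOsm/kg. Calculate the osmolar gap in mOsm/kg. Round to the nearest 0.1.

Calculated osmolality = 2·Na + glucose/18 + BUN/2.8
= 2·143 + 130/18 + 22/2.8
= 286 + 7.22 + 7.86
= 301.08 mOsm/kg ≈ 301.1 mOsm/kg
Osmolar gap = measured − calculated = 337 − 301.1 = 35.9 mOsm/kg

35.9 mOsm/kg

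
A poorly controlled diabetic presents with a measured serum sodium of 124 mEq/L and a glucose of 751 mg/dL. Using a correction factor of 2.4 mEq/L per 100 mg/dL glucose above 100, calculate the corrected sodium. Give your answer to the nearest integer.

140 mEq/L

Corrected Na = measured Na + 2.4 · (glucose − 100)/100
= 124 + 2.4 · (751 − 100)/100
= 124 + 15.6
= 139.6 mEq/L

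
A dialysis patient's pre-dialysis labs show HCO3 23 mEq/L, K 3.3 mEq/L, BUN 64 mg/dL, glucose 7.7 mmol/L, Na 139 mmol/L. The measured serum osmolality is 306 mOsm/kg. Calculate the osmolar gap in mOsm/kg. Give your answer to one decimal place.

Calculated osmolality = 2·Na + glucose + BUN/2.8
= 2·139 + 7.7 + 64/2.8
= 278 + 7.70 + 22.86
= 308.56 mOsm/kg ≈ 308.6 mOsm/kg
Osmolar gap = measured − calculated = 306 − 308.6 = -2.6 mOsm/kg

-2.6 mOsm/kg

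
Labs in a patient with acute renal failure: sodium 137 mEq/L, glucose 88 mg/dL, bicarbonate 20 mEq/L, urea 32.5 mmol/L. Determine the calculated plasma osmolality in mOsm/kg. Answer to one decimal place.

Calculated osmolality = 2·Na + glucose/18 + urea
= 2·137 + 88/18 + 32.5
= 274 + 4.89 + 32.50
= 311.39 mOsm/kg

311.4 mOsm/kg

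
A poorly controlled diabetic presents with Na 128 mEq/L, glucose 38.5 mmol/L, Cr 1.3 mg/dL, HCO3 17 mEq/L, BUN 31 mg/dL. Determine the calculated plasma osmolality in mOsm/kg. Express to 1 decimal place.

305.6 mOsm/kg

Calculated osmolality = 2·Na + glucose + BUN/2.8
= 2·128 + 38.5 + 31/2.8
= 256 + 38.50 + 11.07
= 305.57 mOsm/kg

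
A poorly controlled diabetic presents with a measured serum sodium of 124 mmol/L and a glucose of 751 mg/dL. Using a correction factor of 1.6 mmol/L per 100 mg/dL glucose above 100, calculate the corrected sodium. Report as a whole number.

134 mmol/L

Corrected Na = measured Na + 1.6 · (glucose − 100)/100
= 124 + 1.6 · (751 − 100)/100
= 124 + 10.4
= 134.4 mmol/L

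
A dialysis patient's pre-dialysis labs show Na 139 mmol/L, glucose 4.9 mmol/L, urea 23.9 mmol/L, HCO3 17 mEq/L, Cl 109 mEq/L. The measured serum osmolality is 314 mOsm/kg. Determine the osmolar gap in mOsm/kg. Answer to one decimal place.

7.2 mOsm/kg

Calculated osmolality = 2·Na + glucose + urea
= 2·139 + 4.9 + 23.9
= 278 + 4.90 + 23.90
= 306.8 mOsm/kg ≈ 306.8 mOsm/kg
Osmolar gap = measured − calculated = 314 − 306.8 = 7.2 mOsm/kg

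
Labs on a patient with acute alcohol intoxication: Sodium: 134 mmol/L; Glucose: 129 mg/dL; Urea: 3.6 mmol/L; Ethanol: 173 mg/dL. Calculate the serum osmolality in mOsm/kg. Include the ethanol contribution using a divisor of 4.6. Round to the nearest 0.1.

316.4 mOsm/kg

Calculated osmolality = 2·Na + glucose/18 + urea + ethanol/4.6
= 2·134 + 129/18 + 3.6 + 173/4.6
= 268 + 7.17 + 3.60 + 37.61
= 316.38 mOsm/kg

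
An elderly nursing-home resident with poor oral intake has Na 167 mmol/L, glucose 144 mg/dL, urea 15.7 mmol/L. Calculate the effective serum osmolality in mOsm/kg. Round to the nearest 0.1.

Effective osmolality excludes urea (freely permeant across cell membranes):
2·Na + glucose/18
= 2·167 + 144/18
= 334 + 8
= 342 mOsm/kg

342.0 mOsm/kg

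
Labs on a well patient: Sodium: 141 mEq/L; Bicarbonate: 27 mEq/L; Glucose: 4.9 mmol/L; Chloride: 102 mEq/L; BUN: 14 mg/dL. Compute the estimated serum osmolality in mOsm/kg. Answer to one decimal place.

Calculated osmolality = 2·Na + glucose + BUN/2.8
= 2·141 + 4.9 + 14/2.8
= 282 + 4.90 + 5
= 291.9 mOsm/kg

291.9 mOsm/kg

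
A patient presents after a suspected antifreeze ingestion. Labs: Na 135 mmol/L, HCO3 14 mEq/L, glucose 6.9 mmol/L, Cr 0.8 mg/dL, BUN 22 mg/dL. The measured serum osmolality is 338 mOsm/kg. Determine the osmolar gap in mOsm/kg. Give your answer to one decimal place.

53.2 mOsm/kg

Calculated osmolality = 2·Na + glucose + BUN/2.8
= 2·135 + 6.9 + 22/2.8
= 270 + 6.90 + 7.86
= 284.76 mOsm/kg ≈ 284.8 mOsm/kg
Osmolar gap = measured − calculated = 338 − 284.8 = 53.2 mOsm/kg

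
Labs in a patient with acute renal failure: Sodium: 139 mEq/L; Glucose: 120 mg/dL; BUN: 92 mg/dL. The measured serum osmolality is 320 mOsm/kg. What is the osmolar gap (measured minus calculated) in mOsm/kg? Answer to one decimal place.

Calculated osmolality = 2·Na + glucose/18 + BUN/2.8
= 2·139 + 120/18 + 92/2.8
= 278 + 6.67 + 32.86
= 317.53 mOsm/kg ≈ 317.5 mOsm/kg
Osmolar gap = measured − calculated = 320 − 317.5 = 2.5 mOsm/kg

2.5 mOsm/kg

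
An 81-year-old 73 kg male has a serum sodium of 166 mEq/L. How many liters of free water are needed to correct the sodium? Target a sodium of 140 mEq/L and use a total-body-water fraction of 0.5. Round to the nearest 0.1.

TBW = 0.5 · 73 = 36.5 L
Free water deficit = TBW · (Na/140 − 1)
= 36.5 · (166/140 − 1)
= 36.5 · 0.1857
= 6.78 L

6.8 L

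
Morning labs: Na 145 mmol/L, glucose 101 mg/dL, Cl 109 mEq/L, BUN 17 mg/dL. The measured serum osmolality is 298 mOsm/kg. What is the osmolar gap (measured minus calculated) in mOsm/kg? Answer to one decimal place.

Calculated osmolality = 2·Na + glucose/18 + BUN/2.8
= 2·145 + 101/18 + 17/2.8
= 290 + 5.61 + 6.07
= 301.68 mOsm/kg ≈ 301.7 mOsm/kg
Osmolar gap = measured − calculated = 298 − 301.7 = -3.7 mOsm/kg

-3.7 mOsm/kg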